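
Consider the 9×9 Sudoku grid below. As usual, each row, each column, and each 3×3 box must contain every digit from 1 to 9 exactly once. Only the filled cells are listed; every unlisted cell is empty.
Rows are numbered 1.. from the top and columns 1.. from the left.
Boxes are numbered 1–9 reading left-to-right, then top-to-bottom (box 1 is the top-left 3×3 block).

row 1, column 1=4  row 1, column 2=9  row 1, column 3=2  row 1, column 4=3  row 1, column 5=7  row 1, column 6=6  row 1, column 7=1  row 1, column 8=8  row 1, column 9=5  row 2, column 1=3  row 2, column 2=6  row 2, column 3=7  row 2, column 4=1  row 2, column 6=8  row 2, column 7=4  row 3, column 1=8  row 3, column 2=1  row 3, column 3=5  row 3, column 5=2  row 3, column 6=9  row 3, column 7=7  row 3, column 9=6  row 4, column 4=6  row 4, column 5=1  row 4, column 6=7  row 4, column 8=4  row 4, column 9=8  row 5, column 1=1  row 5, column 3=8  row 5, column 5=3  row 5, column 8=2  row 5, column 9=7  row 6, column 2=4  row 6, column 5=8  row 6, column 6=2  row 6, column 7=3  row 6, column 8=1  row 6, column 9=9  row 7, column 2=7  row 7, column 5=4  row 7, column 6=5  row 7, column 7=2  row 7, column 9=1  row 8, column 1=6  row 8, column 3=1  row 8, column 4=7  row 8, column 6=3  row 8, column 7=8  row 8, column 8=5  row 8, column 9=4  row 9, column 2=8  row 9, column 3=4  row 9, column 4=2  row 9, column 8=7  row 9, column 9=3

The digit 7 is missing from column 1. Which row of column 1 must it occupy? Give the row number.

6

Consider where 7 can go in column 1.
row 4, column 1 is out (row 4 already has a 7).
row 7, column 1 is out (row 7 already has a 7).
row 9, column 1 is out (row 9 already has a 7).
So the only cell in column 1 that can hold 7 is row 6, column 1.
That is row 6.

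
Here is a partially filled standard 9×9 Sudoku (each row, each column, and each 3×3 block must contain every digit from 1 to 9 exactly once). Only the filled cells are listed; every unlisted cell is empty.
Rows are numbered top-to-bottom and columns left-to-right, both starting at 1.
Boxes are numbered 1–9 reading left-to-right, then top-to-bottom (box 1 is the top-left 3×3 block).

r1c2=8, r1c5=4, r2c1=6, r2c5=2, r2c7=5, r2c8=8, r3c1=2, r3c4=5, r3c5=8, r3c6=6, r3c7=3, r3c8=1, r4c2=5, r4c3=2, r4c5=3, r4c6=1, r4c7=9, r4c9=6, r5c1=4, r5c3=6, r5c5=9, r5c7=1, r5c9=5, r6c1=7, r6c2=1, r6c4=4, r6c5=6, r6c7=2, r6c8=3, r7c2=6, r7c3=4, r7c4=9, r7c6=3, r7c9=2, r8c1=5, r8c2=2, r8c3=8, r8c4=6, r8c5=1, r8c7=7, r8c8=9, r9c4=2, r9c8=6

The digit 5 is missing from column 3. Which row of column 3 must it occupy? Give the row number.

Consider where 5 can go in column 3.
r2c3 is out (row 2 already has a 5).
r3c3 is out (row 3 already has a 5).
r6c3 is out (box 4 already has a 5).
r9c3 is out (box 7 already has a 5).
So the only cell in column 3 that can hold 5 is r1c3.
That is row 1.

1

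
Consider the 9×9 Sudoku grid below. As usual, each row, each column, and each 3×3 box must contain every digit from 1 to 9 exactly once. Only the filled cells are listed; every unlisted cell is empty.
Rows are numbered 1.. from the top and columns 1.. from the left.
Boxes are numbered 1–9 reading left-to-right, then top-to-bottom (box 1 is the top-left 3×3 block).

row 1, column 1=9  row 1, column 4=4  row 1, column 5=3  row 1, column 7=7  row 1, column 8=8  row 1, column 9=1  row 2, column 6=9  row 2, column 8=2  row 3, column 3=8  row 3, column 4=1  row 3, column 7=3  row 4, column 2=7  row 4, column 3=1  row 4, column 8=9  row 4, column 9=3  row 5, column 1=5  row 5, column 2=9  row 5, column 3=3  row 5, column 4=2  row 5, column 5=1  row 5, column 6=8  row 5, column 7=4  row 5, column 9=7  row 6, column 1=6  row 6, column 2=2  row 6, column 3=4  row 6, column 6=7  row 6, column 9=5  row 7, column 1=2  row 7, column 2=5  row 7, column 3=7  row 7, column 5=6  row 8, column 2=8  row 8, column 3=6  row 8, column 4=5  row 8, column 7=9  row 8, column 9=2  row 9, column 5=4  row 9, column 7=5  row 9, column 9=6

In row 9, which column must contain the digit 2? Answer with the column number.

6

Consider where 2 can go in row 9.
row 9, column 1 is out (column 1 already has a 2).
row 9, column 2 is out (column 2 already has a 2).
row 9, column 3 is out (box 7 already has a 2).
row 9, column 4 is out (column 4 already has a 2).
row 9, column 8 is out (column 8 already has a 2).
So the only cell in row 9 that can hold 2 is row 9, column 6.
That is column 6.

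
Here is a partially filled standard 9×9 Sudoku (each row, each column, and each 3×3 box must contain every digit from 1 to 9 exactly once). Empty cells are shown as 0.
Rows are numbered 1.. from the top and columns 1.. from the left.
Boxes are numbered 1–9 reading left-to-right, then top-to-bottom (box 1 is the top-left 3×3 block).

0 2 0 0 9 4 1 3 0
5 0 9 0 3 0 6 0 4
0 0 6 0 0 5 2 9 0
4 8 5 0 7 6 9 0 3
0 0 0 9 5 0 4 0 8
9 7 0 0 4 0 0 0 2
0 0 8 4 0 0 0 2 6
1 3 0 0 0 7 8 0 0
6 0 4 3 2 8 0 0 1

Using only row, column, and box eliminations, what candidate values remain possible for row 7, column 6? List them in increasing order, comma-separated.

1,9

Row 7 already contains {2, 4, 6, 8}.
Column 6 already contains {4, 5, 6, 7, 8}.
Its 3×3 block (box 8) already contains {2, 3, 4, 7, 8}.
Removing those from 1–9 leaves {1, 9} as the candidates for row 7, column 6.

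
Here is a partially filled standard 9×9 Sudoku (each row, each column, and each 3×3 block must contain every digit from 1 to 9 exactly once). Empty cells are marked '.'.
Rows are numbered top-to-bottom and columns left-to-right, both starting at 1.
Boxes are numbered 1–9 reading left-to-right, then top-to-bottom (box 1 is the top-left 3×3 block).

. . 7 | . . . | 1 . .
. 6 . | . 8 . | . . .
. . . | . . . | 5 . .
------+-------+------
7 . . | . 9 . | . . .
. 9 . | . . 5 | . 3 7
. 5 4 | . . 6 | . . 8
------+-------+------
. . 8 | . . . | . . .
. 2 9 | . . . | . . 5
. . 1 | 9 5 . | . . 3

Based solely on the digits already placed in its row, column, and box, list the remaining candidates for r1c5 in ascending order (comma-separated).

2,3,4,6

Row 1 already contains {1, 7}.
Column 5 already contains {5, 8, 9}.
Its 3×3 block (box 2) already contains {8}.
Removing those from 1–9 leaves {2, 3, 4, 6} as the candidates for r1c5.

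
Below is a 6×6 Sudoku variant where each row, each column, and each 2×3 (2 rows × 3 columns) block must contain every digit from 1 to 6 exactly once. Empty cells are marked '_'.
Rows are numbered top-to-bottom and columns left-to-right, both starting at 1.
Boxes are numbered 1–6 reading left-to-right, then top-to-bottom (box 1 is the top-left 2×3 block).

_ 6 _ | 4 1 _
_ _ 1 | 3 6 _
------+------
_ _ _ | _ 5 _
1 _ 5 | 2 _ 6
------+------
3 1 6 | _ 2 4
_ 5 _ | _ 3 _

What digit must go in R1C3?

Cell R1C3 itself could take any of {2, 3} by direct elimination.
Consider where 3 can go in row 1.
R1C1 is out (column 1 already has a 3).
R1C6 is out (box 2 already has a 3).
So the only cell in row 1 that can hold 3 is R1C3.
Therefore R1C3 = 3.

3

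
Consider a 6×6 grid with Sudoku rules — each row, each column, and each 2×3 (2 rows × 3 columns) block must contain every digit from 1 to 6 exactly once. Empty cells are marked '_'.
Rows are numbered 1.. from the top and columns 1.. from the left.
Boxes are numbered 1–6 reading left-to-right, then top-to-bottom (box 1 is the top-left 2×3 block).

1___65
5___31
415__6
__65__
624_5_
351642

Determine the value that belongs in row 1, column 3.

Cell row 1, column 3 itself could take any of {2, 3} by direct elimination.
Consider where 3 can go in column 3.
row 2, column 3 is out (row 2 already has a 3).
So the only cell in column 3 that can hold 3 is row 1, column 3.
Therefore row 1, column 3 = 3.

3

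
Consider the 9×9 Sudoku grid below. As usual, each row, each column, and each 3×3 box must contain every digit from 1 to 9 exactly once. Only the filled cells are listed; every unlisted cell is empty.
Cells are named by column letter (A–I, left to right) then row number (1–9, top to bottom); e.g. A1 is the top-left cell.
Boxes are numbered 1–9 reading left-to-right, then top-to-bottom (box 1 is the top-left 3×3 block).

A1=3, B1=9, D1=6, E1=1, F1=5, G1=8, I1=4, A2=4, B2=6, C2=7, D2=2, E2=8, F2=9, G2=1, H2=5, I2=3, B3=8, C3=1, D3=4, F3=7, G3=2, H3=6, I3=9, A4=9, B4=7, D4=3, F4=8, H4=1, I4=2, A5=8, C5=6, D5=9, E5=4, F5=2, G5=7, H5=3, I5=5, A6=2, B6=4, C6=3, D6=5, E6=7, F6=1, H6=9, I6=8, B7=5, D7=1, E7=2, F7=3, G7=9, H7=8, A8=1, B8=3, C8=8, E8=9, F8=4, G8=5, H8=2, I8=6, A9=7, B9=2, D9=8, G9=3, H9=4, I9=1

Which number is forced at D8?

7

Row 8 already contains {1, 2, 3, 4, 5, 6, 8, 9}.
Column D already contains {1, 2, 3, 4, 5, 6, 8, 9}.
Its 3×3 block (box 8) already contains {1, 2, 3, 4, 8, 9}.
The only value from 1–9 not eliminated is 7, so D8 = 7.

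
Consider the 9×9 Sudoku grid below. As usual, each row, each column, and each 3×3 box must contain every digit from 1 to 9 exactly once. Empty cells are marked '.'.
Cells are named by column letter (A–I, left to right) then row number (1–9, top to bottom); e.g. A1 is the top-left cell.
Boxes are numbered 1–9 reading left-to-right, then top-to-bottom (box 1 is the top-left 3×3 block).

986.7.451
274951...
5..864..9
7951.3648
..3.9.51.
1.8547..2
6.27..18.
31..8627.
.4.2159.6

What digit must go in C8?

Row 8 already contains {1, 2, 3, 6, 7, 8}.
Column C already contains {2, 3, 4, 5, 6, 8}.
Its 3×3 block (box 7) already contains {1, 2, 3, 4, 6}.
The only value from 1–9 not eliminated is 9, so C8 = 9.

9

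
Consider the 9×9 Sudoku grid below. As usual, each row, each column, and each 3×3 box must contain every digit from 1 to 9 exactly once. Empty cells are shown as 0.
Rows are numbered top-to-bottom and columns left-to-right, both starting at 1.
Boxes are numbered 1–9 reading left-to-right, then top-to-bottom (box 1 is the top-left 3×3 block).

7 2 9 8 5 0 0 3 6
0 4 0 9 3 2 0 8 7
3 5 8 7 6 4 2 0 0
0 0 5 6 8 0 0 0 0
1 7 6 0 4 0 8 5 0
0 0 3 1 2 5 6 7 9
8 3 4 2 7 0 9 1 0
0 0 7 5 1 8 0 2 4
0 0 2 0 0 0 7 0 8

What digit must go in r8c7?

Row 8 already contains {1, 2, 4, 5, 7, 8}.
Column 7 already contains {2, 6, 7, 8, 9}.
Its 3×3 block (box 9) already contains {1, 2, 4, 7, 8, 9}.
The only value from 1–9 not eliminated is 3, so r8c7 = 3.

3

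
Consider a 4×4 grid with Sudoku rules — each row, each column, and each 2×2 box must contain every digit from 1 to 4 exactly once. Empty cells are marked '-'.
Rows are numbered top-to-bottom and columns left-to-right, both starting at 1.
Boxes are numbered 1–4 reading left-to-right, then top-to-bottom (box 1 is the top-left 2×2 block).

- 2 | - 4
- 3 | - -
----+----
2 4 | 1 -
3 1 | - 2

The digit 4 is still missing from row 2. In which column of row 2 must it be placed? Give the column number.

Consider where 4 can go in row 2.
R2C3 is out (box 2 already has a 4).
R2C4 is out (column 4 already has a 4).
So the only cell in row 2 that can hold 4 is R2C1.
That is column 1.

1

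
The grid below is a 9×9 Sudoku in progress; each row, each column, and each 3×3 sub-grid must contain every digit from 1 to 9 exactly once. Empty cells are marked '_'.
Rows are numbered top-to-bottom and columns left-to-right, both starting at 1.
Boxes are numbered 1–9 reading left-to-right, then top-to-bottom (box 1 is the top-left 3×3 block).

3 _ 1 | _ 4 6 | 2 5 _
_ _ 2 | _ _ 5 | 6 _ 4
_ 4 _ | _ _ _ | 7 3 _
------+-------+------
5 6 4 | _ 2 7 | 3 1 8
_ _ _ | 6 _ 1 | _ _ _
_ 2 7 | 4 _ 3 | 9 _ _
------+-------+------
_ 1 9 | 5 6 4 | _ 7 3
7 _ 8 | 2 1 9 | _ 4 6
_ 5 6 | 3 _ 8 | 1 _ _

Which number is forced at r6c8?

6

Row 6 already contains {2, 3, 4, 7, 9}.
Column 8 already contains {1, 3, 4, 5, 7}.
Its 3×3 block (box 6) already contains {1, 3, 8, 9}.
The only value from 1–9 not eliminated is 6, so r6c8 = 6.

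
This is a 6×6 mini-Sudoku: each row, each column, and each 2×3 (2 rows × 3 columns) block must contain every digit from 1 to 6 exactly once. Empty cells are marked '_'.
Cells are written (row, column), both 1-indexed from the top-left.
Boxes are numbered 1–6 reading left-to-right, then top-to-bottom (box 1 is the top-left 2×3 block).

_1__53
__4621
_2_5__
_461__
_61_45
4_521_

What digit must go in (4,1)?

Cell (4,1) itself could take any of {3, 5} by direct elimination.
Consider where 5 can go in row 4.
(4,5) is out (column 5 already has a 5).
(4,6) is out (column 6 already has a 5).
So the only cell in row 4 that can hold 5 is (4,1).
Therefore (4,1) = 5.

5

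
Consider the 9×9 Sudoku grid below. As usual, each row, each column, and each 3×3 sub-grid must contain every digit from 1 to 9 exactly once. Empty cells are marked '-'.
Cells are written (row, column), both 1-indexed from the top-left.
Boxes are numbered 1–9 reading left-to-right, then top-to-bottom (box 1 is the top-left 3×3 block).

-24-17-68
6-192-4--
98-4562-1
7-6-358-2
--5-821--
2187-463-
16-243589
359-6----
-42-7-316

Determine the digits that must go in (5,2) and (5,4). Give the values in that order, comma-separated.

For (5,2):
  Consider where 3 can go in row 5.
  (5,1) is out (column 1 already has a 3).
  (5,4) is out (box 5 already has a 3).
  (5,8) is out (column 8 already has a 3).
  (5,9) is out (box 6 already has a 3).
  So the only cell in row 5 that can hold 3 is (5,2).
  So (5,2) = 3.
For (5,4):
  Row 5 already contains {1, 2, 5, 8}.
  Column 4 already contains {2, 4, 7, 9}.
  Its 3×3 block (box 5) already contains {2, 3, 4, 5, 7, 8}.
  The only value from 1–9 not eliminated is 6, so (5,4) = 6.

3,6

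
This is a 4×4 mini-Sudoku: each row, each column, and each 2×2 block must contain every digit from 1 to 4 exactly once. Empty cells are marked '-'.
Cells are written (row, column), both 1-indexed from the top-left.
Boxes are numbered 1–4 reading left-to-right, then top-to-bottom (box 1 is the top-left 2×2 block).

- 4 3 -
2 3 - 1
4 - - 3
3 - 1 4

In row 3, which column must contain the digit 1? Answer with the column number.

Consider where 1 can go in row 3.
(3,3) is out (column 3 already has a 1).
So the only cell in row 3 that can hold 1 is (3,2).
That is column 2.

2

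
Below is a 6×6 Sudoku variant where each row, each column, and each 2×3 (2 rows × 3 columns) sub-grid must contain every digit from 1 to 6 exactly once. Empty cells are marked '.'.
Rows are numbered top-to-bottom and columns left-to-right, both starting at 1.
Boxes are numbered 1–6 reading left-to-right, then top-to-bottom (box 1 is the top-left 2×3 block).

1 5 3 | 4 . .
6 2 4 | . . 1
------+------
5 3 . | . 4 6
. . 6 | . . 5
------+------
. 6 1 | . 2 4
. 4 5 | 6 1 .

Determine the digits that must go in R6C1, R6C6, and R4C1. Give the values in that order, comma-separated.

For R6C1:
  Consider where 2 can go in row 6.
  R6C6 is out (box 6 already has a 2).
  So the only cell in row 6 that can hold 2 is R6C1.
  So R6C1 = 2.
For R6C6:
  Row 6 already contains {1, 4, 5, 6}.
  Column 6 already contains {1, 4, 5, 6}.
  Its 2×3 block (box 6) already contains {1, 2, 4, 6}.
  The only value from 1–6 not eliminated is 3, so R6C6 = 3.
For R4C1:
  Consider where 4 can go in row 4.
  R4C2 is out (column 2 already has a 4).
  R4C4 is out (column 4 already has a 4).
  R4C5 is out (column 5 already has a 4).
  So the only cell in row 4 that can hold 4 is R4C1.
  So R4C1 = 4.

2,3,4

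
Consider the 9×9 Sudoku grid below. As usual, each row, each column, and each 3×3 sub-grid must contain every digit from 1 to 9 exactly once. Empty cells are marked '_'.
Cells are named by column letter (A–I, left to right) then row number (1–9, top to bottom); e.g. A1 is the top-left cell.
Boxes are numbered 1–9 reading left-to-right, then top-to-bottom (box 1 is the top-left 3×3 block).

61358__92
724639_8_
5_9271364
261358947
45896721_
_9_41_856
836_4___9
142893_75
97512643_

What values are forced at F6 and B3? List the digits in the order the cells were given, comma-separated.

For F6:
  Row 6 already contains {1, 4, 5, 6, 8, 9}.
  Column F already contains {1, 3, 6, 7, 8, 9}.
  Its 3×3 block (box 5) already contains {1, 3, 4, 5, 6, 7, 8, 9}.
  The only value from 1–9 not eliminated is 2, so F6 = 2.
For B3:
  Row 3 already contains {1, 2, 3, 4, 5, 6, 7, 9}.
  Column B already contains {1, 2, 3, 4, 5, 6, 7, 9}.
  Its 3×3 block (box 1) already contains {1, 2, 3, 4, 5, 6, 7, 9}.
  The only value from 1–9 not eliminated is 8, so B3 = 8.

2,8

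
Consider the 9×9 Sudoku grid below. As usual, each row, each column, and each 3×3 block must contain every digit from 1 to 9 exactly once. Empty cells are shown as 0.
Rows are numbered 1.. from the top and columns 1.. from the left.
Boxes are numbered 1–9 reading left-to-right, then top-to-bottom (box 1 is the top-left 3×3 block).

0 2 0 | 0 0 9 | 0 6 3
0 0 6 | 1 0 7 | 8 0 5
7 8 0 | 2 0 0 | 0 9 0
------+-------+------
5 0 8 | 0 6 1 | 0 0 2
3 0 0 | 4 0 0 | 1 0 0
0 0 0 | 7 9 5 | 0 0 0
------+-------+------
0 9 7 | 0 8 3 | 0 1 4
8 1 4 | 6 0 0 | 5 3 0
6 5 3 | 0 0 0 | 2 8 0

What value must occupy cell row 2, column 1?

Cell row 2, column 1 itself could take any of {4, 9} by direct elimination.
Consider where 9 can go in box 1.
row 1, column 1 is out (row 1 already has a 9).
row 1, column 3 is out (row 1 already has a 9).
row 2, column 2 is out (column 2 already has a 9).
row 3, column 3 is out (row 3 already has a 9).
So the only cell in box 1 that can hold 9 is row 2, column 1.
Therefore row 2, column 1 = 9.

9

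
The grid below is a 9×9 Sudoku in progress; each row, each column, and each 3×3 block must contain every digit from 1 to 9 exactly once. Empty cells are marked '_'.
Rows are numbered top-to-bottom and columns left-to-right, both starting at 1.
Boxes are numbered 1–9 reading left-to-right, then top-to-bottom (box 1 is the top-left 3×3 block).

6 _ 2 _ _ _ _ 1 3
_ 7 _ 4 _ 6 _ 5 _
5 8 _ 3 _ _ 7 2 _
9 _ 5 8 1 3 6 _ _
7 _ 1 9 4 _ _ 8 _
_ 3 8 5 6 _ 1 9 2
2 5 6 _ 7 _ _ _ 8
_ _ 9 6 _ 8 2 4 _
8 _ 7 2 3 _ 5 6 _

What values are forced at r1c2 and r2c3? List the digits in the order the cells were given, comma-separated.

9,3

For r1c2:
  Consider where 9 can go in box 1.
  r2c1 is out (column 1 already has a 9).
  r2c3 is out (column 3 already has a 9).
  r3c3 is out (column 3 already has a 9).
  So the only cell in box 1 that can hold 9 is r1c2.
  So r1c2 = 9.
For r2c3:
  Row 2 already contains {4, 5, 6, 7}.
  Column 3 already contains {1, 2, 5, 6, 7, 8, 9}.
  Its 3×3 block (box 1) already contains {2, 5, 6, 7, 8}.
  The only value from 1–9 not eliminated is 3, so r2c3 = 3.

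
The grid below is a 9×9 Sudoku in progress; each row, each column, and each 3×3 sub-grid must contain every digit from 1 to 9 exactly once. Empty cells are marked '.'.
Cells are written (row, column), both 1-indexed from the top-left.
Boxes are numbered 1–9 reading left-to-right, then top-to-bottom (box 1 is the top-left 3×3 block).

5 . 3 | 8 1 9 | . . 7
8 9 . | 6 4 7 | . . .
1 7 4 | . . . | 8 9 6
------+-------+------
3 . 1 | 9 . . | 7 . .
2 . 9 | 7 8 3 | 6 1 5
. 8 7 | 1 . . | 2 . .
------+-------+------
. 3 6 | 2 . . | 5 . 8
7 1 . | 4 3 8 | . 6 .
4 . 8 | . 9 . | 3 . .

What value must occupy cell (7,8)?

4

Cell (7,8) itself could take any of {4, 7} by direct elimination.
Consider where 4 can go in row 7.
(7,1) is out (column 1 already has a 4).
(7,5) is out (column 5 already has a 4).
(7,6) is out (box 8 already has a 4).
So the only cell in row 7 that can hold 4 is (7,8).
Therefore (7,8) = 4.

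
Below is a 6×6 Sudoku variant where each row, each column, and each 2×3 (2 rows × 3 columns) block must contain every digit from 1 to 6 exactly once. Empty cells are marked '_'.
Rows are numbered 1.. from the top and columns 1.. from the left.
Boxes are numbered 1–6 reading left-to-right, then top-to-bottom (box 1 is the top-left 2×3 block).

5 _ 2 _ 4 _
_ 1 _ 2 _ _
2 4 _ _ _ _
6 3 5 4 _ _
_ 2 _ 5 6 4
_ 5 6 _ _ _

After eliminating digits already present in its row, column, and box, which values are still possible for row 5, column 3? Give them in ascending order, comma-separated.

Row 5 already contains {2, 4, 5, 6}.
Column 3 already contains {2, 5, 6}.
Its 2×3 block (box 5) already contains {2, 5, 6}.
Removing those from 1–6 leaves {1, 3} as the candidates for row 5, column 3.

1,3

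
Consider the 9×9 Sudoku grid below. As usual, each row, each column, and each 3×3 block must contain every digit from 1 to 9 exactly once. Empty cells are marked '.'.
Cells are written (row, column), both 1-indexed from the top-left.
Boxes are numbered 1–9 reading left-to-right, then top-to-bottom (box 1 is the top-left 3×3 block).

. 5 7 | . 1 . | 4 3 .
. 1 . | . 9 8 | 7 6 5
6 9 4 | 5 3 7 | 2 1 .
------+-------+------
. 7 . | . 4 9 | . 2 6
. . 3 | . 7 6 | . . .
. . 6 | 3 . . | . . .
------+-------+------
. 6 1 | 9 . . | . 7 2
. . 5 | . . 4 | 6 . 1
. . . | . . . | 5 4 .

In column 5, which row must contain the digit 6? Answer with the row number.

Consider where 6 can go in column 5.
(6,5) is out (row 6 already has a 6).
(7,5) is out (row 7 already has a 6).
(8,5) is out (row 8 already has a 6).
So the only cell in column 5 that can hold 6 is (9,5).
That is row 9.

9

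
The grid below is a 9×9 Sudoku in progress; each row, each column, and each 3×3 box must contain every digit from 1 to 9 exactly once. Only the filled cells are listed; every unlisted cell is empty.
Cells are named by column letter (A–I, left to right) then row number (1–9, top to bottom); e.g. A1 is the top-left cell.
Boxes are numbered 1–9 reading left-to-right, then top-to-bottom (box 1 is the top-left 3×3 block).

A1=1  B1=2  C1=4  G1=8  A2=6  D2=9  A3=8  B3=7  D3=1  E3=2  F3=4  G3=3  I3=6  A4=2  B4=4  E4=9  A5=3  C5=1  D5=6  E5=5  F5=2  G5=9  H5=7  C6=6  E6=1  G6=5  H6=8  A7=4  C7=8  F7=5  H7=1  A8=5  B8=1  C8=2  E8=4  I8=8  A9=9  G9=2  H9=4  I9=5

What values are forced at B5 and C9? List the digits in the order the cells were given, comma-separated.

For B5:
  Row 5 already contains {1, 2, 3, 5, 6, 7, 9}.
  Column B already contains {1, 2, 4, 7}.
  Its 3×3 block (box 4) already contains {1, 2, 3, 4, 6}.
  The only value from 1–9 not eliminated is 8, so B5 = 8.
For C9:
  Consider where 7 can go in box 7.
  B7 is out (column B already has a 7).
  B9 is out (column B already has a 7).
  So the only cell in box 7 that can hold 7 is C9.
  So C9 = 7.

8,7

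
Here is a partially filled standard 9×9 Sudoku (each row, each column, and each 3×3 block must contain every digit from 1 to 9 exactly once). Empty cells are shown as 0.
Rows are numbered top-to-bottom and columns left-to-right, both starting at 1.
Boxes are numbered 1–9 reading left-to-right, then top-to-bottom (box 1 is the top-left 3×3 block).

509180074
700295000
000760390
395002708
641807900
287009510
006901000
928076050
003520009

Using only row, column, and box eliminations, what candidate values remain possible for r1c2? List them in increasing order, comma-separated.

Row 1 already contains {1, 4, 5, 7, 8, 9}.
Column 2 already contains {2, 4, 8, 9}.
Its 3×3 block (box 1) already contains {5, 7, 9}.
Removing those from 1–9 leaves {3, 6} as the candidates for r1c2.

3,6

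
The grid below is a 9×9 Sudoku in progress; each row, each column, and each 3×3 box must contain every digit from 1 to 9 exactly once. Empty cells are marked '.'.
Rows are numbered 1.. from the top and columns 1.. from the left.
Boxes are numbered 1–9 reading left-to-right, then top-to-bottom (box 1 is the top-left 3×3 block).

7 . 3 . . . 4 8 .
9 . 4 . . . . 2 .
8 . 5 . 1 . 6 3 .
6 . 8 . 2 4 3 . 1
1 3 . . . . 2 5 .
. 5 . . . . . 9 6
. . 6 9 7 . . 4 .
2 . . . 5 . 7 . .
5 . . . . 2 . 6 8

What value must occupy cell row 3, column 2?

Row 3 already contains {1, 3, 5, 6, 8}.
Column 2 already contains {3, 5}.
Its 3×3 block (box 1) already contains {3, 4, 5, 7, 8, 9}.
The only value from 1–9 not eliminated is 2, so row 3, column 2 = 2.

2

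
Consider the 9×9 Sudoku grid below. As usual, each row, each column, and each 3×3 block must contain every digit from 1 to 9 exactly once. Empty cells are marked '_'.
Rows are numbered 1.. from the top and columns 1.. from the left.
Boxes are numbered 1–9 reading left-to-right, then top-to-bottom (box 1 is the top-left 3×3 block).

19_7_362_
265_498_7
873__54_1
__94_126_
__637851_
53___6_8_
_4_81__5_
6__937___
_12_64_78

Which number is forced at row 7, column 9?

Cell row 7, column 9 itself could take any of {2, 3, 6, 9} by direct elimination.
Consider where 6 can go in box 9.
row 7, column 7 is out (column 7 already has a 6).
row 8, column 7 is out (row 8 already has a 6).
row 8, column 8 is out (row 8 already has a 6).
row 8, column 9 is out (row 8 already has a 6).
row 9, column 7 is out (row 9 already has a 6).
So the only cell in box 9 that can hold 6 is row 7, column 9.
Therefore row 7, column 9 = 6.

6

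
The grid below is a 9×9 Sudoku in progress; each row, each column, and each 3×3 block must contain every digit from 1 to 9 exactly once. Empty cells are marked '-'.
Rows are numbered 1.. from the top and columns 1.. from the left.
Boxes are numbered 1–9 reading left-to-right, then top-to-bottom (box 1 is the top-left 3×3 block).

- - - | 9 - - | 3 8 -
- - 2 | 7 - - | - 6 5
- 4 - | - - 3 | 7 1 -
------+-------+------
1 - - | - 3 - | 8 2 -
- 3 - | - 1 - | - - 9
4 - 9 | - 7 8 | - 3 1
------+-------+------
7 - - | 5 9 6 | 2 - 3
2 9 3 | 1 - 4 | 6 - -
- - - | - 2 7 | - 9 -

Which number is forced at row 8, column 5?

Row 8 already contains {1, 2, 3, 4, 6, 9}.
Column 5 already contains {1, 2, 3, 7, 9}.
Its 3×3 block (box 8) already contains {1, 2, 4, 5, 6, 7, 9}.
The only value from 1–9 not eliminated is 8, so row 8, column 5 = 8.

8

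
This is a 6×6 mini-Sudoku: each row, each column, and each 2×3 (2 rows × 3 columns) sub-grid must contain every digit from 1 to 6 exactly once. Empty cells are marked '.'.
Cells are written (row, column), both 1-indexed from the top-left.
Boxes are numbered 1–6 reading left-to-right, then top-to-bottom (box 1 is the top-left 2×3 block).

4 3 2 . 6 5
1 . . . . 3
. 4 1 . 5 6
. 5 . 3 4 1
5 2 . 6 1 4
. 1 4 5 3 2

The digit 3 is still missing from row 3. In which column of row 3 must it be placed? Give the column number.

1

Consider where 3 can go in row 3.
(3,4) is out (column 4 already has a 3).
So the only cell in row 3 that can hold 3 is (3,1).
That is column 1.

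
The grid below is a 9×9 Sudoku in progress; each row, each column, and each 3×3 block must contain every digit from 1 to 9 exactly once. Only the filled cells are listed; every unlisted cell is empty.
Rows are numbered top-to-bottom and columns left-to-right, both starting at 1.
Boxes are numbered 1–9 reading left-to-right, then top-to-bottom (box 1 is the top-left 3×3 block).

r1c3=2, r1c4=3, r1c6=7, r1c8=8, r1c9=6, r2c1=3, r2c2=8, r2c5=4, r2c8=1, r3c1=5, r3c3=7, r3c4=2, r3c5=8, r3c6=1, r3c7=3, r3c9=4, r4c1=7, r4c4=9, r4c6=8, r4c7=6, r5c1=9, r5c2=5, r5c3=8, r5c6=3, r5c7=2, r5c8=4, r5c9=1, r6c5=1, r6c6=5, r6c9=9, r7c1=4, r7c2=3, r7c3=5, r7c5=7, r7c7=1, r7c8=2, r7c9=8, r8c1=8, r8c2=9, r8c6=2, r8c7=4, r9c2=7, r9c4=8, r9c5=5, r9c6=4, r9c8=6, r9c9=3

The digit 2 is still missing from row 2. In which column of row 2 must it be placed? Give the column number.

9

Consider where 2 can go in row 2.
r2c3 is out (column 3 already has a 2).
r2c4 is out (column 4 already has a 2).
r2c6 is out (column 6 already has a 2).
r2c7 is out (column 7 already has a 2).
So the only cell in row 2 that can hold 2 is r2c9.
That is column 9.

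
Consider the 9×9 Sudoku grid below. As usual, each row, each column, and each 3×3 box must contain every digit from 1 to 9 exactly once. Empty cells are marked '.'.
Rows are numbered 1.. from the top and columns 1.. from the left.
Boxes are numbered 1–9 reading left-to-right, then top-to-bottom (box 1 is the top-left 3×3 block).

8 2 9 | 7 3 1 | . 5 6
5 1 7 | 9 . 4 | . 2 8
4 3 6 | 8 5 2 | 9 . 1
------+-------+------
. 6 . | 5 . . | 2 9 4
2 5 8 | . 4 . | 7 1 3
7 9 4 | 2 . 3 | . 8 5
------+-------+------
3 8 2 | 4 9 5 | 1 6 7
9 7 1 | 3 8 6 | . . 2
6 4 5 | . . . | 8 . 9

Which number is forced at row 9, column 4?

Row 9 already contains {4, 5, 6, 8, 9}.
Column 4 already contains {2, 3, 4, 5, 7, 8, 9}.
Its 3×3 block (box 8) already contains {3, 4, 5, 6, 8, 9}.
The only value from 1–9 not eliminated is 1, so row 9, column 4 = 1.

1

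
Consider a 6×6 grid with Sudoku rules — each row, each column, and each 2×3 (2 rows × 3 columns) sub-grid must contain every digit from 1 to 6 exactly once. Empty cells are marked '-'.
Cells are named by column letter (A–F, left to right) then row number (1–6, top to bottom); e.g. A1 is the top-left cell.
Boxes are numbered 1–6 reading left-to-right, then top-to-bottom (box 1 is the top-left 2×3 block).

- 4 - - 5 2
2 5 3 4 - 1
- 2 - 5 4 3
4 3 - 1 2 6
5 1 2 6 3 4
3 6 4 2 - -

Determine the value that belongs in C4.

Row 4 already contains {1, 2, 3, 4, 6}.
Column C already contains {2, 3, 4}.
Its 2×3 block (box 3) already contains {2, 3, 4}.
The only value from 1–6 not eliminated is 5, so C4 = 5.

5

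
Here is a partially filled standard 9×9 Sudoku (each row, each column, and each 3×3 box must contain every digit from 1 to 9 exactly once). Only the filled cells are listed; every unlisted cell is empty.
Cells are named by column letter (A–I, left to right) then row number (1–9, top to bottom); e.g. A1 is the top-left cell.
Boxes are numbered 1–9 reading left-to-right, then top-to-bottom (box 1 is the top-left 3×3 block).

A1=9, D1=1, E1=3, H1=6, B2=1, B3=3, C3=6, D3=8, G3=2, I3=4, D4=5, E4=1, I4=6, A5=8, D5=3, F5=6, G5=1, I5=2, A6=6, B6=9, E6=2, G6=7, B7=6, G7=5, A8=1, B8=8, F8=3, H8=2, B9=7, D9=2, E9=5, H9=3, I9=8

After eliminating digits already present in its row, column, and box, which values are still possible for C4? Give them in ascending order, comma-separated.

Row 4 already contains {1, 5, 6}.
Column C already contains {6}.
Its 3×3 block (box 4) already contains {6, 8, 9}.
Removing those from 1–9 leaves {2, 3, 4, 7} as the candidates for C4.

2,3,4,7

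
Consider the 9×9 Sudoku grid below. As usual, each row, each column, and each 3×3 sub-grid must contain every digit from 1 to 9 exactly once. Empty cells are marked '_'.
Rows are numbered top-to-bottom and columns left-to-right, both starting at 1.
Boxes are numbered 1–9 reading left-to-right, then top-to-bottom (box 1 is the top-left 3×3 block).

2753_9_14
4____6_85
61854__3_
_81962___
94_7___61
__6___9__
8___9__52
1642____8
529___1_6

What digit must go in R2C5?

Cell R2C5 itself could take any of {1, 2, 7} by direct elimination.
Consider where 2 can go in box 2.
R1C5 is out (row 1 already has a 2).
R2C4 is out (column 4 already has a 2).
R3C6 is out (column 6 already has a 2).
So the only cell in box 2 that can hold 2 is R2C5.
Therefore R2C5 = 2.

2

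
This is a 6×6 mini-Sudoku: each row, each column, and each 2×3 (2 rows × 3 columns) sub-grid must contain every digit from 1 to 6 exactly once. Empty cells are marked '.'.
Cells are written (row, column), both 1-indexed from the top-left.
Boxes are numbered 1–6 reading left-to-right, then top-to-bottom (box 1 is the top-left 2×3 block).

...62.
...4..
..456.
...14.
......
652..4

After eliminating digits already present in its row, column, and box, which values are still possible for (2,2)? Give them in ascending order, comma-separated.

1,2,3,6

Row 2 already contains {4}.
Column 2 already contains {5}.
Its 2×3 block (box 1) already contains {}.
Removing those from 1–6 leaves {1, 2, 3, 6} as the candidates for (2,2).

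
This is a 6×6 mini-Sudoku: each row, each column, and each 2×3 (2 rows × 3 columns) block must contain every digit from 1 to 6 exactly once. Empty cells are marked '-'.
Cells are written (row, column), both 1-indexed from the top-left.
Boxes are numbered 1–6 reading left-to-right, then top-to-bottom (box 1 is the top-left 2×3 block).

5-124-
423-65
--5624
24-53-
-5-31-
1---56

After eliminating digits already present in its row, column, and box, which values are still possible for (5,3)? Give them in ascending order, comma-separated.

2,4,6

Row 5 already contains {1, 3, 5}.
Column 3 already contains {1, 3, 5}.
Its 2×3 block (box 5) already contains {1, 5}.
Removing those from 1–6 leaves {2, 4, 6} as the candidates for (5,3).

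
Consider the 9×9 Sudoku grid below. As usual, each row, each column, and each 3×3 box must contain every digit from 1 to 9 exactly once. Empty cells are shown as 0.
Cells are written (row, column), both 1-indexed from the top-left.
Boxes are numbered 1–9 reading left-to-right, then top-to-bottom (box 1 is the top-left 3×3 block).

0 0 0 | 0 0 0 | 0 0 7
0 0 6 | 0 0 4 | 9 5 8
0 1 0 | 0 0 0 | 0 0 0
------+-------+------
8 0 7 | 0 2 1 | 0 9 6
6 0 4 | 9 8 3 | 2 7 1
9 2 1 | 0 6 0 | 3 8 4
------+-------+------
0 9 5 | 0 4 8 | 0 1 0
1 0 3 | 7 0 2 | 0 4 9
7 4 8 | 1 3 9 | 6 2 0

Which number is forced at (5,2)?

Row 5 already contains {1, 2, 3, 4, 6, 7, 8, 9}.
Column 2 already contains {1, 2, 4, 9}.
Its 3×3 block (box 4) already contains {1, 2, 4, 6, 7, 8, 9}.
The only value from 1–9 not eliminated is 5, so (5,2) = 5.

5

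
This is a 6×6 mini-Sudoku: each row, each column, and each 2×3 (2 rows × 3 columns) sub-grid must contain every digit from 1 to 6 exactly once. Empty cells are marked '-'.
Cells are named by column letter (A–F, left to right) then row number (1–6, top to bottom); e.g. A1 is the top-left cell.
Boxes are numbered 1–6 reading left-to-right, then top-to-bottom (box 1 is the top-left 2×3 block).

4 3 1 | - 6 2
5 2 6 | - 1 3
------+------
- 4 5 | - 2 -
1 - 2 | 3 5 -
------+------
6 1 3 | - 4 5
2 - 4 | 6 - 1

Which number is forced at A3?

3

Row 3 already contains {2, 4, 5}.
Column A already contains {1, 2, 4, 5, 6}.
Its 2×3 block (box 3) already contains {1, 2, 4, 5}.
The only value from 1–6 not eliminated is 3, so A3 = 3.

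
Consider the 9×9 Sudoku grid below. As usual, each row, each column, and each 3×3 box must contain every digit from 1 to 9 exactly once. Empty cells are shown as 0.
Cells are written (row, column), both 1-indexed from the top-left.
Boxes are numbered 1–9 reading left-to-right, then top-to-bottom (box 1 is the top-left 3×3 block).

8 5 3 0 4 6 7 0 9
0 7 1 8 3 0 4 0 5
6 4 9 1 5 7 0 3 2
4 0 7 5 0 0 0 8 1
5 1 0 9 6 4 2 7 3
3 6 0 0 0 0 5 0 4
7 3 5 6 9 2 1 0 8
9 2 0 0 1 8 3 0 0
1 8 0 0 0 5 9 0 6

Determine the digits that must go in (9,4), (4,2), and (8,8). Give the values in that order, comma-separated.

For (9,4):
  Consider where 3 can go in box 8.
  (8,4) is out (row 8 already has a 3).
  (9,5) is out (column 5 already has a 3).
  So the only cell in box 8 that can hold 3 is (9,4).
  So (9,4) = 3.
For (4,2):
  Row 4 already contains {1, 4, 5, 7, 8}.
  Column 2 already contains {1, 2, 3, 4, 5, 6, 7, 8}.
  Its 3×3 block (box 4) already contains {1, 3, 4, 5, 6, 7}.
  The only value from 1–9 not eliminated is 9, so (4,2) = 9.
For (8,8):
  Consider where 5 can go in row 8.
  (8,3) is out (column 3 already has a 5).
  (8,4) is out (column 4 already has a 5).
  (8,9) is out (column 9 already has a 5).
  So the only cell in row 8 that can hold 5 is (8,8).
  So (8,8) = 5.

3,9,5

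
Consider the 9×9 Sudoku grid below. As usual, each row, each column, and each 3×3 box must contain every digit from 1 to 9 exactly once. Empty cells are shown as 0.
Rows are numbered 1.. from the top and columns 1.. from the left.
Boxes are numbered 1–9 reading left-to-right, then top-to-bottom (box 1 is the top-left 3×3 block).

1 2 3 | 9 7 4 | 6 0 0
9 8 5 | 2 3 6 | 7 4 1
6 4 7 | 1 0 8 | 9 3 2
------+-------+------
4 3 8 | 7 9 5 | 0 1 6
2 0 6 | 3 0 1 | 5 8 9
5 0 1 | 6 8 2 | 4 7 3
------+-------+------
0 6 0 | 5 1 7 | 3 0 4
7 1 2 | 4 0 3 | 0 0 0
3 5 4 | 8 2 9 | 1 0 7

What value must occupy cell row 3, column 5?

5

Row 3 already contains {1, 2, 3, 4, 6, 7, 8, 9}.
Column 5 already contains {1, 2, 3, 7, 8, 9}.
Its 3×3 block (box 2) already contains {1, 2, 3, 4, 6, 7, 8, 9}.
The only value from 1–9 not eliminated is 5, so row 3, column 5 = 5.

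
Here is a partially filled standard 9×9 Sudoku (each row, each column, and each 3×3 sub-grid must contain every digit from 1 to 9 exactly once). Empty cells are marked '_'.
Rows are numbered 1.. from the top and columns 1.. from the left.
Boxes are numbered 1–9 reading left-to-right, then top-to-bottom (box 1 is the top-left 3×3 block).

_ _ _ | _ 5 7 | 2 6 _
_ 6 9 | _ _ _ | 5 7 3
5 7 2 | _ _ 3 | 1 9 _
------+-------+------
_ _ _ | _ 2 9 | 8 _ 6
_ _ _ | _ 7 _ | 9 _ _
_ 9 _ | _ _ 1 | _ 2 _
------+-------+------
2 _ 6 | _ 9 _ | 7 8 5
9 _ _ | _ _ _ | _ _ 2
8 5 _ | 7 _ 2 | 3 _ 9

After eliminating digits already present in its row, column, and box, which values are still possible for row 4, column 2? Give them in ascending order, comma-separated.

Row 4 already contains {2, 6, 8, 9}.
Column 2 already contains {5, 6, 7, 9}.
Its 3×3 block (box 4) already contains {9}.
Removing those from 1–9 leaves {1, 3, 4} as the candidates for row 4, column 2.

1,3,4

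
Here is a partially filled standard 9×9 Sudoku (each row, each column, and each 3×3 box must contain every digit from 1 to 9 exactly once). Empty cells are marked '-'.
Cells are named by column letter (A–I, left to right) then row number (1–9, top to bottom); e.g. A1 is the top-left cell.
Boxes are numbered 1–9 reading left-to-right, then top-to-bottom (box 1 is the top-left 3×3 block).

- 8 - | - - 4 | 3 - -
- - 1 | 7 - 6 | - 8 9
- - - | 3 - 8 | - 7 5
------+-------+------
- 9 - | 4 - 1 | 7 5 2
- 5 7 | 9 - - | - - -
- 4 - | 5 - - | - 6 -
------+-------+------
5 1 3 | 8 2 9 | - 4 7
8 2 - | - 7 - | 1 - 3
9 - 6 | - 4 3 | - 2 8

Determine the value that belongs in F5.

Row 5 already contains {5, 7, 9}.
Column F already contains {1, 3, 4, 6, 8, 9}.
Its 3×3 block (box 5) already contains {1, 4, 5, 9}.
The only value from 1–9 not eliminated is 2, so F5 = 2.

2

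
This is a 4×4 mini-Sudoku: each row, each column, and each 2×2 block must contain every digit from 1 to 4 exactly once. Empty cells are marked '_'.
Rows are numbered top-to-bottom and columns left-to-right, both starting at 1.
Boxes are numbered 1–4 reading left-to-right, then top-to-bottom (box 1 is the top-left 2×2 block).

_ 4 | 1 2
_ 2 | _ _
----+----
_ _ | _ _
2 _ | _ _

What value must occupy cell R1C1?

Row 1 already contains {1, 2, 4}.
Column 1 already contains {2}.
Its 2×2 block (box 1) already contains {2, 4}.
The only value from 1–4 not eliminated is 3, so R1C1 = 3.

3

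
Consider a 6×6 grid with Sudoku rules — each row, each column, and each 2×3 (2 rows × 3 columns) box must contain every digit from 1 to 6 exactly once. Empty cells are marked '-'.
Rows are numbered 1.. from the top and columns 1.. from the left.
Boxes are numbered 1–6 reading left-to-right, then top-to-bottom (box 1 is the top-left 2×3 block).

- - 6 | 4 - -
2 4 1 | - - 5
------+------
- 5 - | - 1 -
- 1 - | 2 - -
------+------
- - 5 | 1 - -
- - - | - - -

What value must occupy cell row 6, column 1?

1

Cell row 6, column 1 itself could take any of {1, 3, 4, 6} by direct elimination.
Consider where 1 can go in column 1.
row 1, column 1 is out (box 1 already has a 1).
row 3, column 1 is out (row 3 already has a 1).
row 4, column 1 is out (row 4 already has a 1).
row 5, column 1 is out (row 5 already has a 1).
So the only cell in column 1 that can hold 1 is row 6, column 1.
Therefore row 6, column 1 = 1.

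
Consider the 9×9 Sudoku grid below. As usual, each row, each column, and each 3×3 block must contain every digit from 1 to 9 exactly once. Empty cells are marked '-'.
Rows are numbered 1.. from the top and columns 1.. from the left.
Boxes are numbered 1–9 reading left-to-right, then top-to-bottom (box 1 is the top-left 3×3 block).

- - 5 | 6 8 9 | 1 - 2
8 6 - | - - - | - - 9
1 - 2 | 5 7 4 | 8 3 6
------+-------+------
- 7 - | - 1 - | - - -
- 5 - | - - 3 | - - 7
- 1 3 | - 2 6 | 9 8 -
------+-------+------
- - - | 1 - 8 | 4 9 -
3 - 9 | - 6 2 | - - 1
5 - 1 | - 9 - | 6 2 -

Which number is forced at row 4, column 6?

5

Row 4 already contains {1, 7}.
Column 6 already contains {2, 3, 4, 6, 8, 9}.
Its 3×3 block (box 5) already contains {1, 2, 3, 6}.
The only value from 1–9 not eliminated is 5, so row 4, column 6 = 5.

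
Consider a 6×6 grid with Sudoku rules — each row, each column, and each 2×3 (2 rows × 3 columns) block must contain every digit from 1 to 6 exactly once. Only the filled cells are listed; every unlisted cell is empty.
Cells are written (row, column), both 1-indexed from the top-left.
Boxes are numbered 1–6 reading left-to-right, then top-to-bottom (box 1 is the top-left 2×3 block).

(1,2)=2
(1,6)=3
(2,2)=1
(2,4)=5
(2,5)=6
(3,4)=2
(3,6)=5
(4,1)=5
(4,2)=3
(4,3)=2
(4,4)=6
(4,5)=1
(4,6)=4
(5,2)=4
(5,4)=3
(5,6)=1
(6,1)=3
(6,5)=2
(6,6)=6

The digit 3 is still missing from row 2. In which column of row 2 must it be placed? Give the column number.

Consider where 3 can go in row 2.
(2,1) is out (column 1 already has a 3).
(2,6) is out (column 6 already has a 3).
So the only cell in row 2 that can hold 3 is (2,3).
That is column 3.

3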